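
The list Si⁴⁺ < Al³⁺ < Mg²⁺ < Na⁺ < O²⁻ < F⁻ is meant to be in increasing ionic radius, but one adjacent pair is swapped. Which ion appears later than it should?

The pair O²⁻, F⁻ is the wrong way round — F⁻ and O²⁻ share 10 electrons; the higher nuclear charge on F (Z=9) contracts it more, so F⁻ < O²⁻. All other adjacent pairs agree with periodic trends, so F⁻ is the misplaced ion.

F⁻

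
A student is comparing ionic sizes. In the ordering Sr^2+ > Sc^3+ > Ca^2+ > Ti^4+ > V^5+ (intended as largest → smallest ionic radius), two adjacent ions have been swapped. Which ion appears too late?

Ca^2+

Check each adjacent pair. Sc^3+ and Ca^2+ are reversed: Sc^3+ and Ca^2+ share 18 electrons; the higher nuclear charge on Sc (Z=21) contracts it more, so Sc^3+ < Ca^2+. No other neighbouring pair contradicts the periodic trends, so Ca^2+ is the ion listed too late.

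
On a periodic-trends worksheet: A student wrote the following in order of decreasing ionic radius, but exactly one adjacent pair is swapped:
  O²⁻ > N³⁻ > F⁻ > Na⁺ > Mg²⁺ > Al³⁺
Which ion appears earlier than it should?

O²⁻

Scanning neighbour by neighbour, only O²⁻/N³⁻ violates a trend: they are isoelectronic (10 e⁻) and O has more protons than N (8 vs 7), making O²⁻ smaller. That makes O²⁻ the one sitting a position early relative to where it belongs.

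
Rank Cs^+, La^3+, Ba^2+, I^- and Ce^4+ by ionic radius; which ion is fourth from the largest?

All of these have 54 electrons (isoelectronic). With the same electron cloud, the ion with the most protons pulls it in tightest. Nuclear charges: Ce^4+ (Z=58), La^3+ (Z=57), Ba^2+ (Z=56), Cs^+ (Z=55), I^- (Z=53). Highest Z is smallest.
Full ascending order: Ce^4+ < La^3+ < Ba^2+ < Cs^+ < I^-. Counting from the largest, position 4 is La^3+.

La^3+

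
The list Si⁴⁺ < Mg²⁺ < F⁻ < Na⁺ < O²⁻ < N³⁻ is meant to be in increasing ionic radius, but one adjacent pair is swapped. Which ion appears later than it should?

The pair F⁻, Na⁺ is the wrong way round — Na⁺ and F⁻ share 10 electrons; the higher nuclear charge on Na (Z=11) contracts it more, so Na⁺ < F⁻. All other adjacent pairs agree with periodic trends, so Na⁺ is the misplaced ion.

Na⁺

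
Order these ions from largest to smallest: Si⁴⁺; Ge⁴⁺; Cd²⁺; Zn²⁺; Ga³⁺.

Cd²⁺ > Zn²⁺ > Ga³⁺ > Ge⁴⁺ > Si⁴⁺

First list Z and electron count for each: Si⁴⁺ (Z=14, 10 e⁻), Ge⁴⁺ (Z=32, 28 e⁻), Ga³⁺ (Z=31, 28 e⁻), Zn²⁺ (Z=30, 28 e⁻), Cd²⁺ (Z=48, 46 e⁻). Si⁴⁺ < Ge⁴⁺ (same group, 1 shell fewer); Ge⁴⁺ < Ga³⁺ (both 28 e⁻, Z=32>31); Ga³⁺ < Zn²⁺ (both 28 e⁻, Z=31>30); Zn²⁺ < Cd²⁺ (same group, 1 shell fewer).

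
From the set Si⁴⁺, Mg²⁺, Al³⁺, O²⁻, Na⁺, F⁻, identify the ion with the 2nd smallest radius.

Each ion has 10 electrons. The ranking follows nuclear charge in reverse — greater Z gives a smaller radius. Si⁴⁺ (Z=14), Al³⁺ (Z=13), Mg²⁺ (Z=12), Na⁺ (Z=11), F⁻ (Z=9), O²⁻ (Z=8).
Ordering: Si⁴⁺ < Al³⁺ < Mg²⁺ < Na⁺ < F⁻ < O²⁻. The 2nd smallest is Al³⁺.

Al³⁺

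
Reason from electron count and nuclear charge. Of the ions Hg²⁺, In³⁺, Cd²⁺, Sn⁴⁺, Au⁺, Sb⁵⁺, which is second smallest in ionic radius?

Sn⁴⁺

Sb⁵⁺ has 46 e⁻ (Z=51), Sn⁴⁺ has 46 e⁻ (Z=50), In³⁺ has 46 e⁻ (Z=49), Cd²⁺ has 46 e⁻ (Z=48), Hg²⁺ has 78 e⁻ (Z=80), Au⁺ has 78 e⁻ (Z=79). Sb⁵⁺ < Sn⁴⁺ (isoelectronic, higher Z=51 is smaller); Sn⁴⁺ < In³⁺ (both 46 e⁻, Z=50>49); In³⁺ < Cd²⁺ (both 46 e⁻, Z=49>48); Cd²⁺ < Hg²⁺ (same group, period 5 vs 6); Hg²⁺ < Au⁺ (isoelectronic, higher Z=80 is smaller).
So the order is Sb⁵⁺ < Sn⁴⁺ < In³⁺ < Cd²⁺ < Hg²⁺ < Au⁺; the 2nd-smallest ion is Sn⁴⁺.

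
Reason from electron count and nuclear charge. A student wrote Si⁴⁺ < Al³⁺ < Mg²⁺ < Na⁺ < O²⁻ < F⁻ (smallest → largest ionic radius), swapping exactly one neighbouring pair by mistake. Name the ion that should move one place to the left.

F⁻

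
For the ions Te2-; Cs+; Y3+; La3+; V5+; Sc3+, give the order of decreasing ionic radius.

Te2- > Cs+ > La3+ > Y3+ > Sc3+ > V5+

Electron counts and nuclear charges: V5+ (Z=23, 18 e⁻), Sc3+ (Z=21, 18 e⁻), Y3+ (Z=39, 36 e⁻), La3+ (Z=57, 54 e⁻), Cs+ (Z=55, 54 e⁻), Te2- (Z=52, 54 e⁻). V5+ < Sc3+ (isoelectronic, higher Z=23 is smaller); Sc3+ < Y3+ (same group, period 4 vs 5); Y3+ < La3+ (same group, period 5 vs 6); La3+ < Cs+ (both 54 e⁻, Z=57>55); Cs+ < Te2- (isoelectronic, higher Z=55 is smaller).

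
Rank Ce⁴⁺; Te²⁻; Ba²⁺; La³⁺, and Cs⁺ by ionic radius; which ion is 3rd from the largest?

Ba²⁺

All of these have 54 electrons (isoelectronic). With the same electron cloud, the ion with the most protons pulls it in tightest. Nuclear charges: Ce⁴⁺ (Z=58), La³⁺ (Z=57), Ba²⁺ (Z=56), Cs⁺ (Z=55), Te²⁻ (Z=52). Highest Z is smallest.
Ordering: Ce⁴⁺ < La³⁺ < Ba²⁺ < Cs⁺ < Te²⁻. The 3rd largest is Ba²⁺.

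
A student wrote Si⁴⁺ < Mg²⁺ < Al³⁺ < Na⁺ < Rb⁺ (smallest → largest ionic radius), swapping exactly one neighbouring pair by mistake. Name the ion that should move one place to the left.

Al³⁺

Compare adjacent ions: they are isoelectronic (10 e⁻) and Al has more protons than Mg (13 vs 12), making Al³⁺ smaller — yet in this increasing list Mg²⁺ sits before Al³⁺. Nothing else is reversed, so Al³⁺ should move one place to the left.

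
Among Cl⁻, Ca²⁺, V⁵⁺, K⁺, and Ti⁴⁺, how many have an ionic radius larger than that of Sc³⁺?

3

These species are isoelectronic with 18 electrons. The only difference is the number of protons: V⁵⁺ (Z=23), Ti⁴⁺ (Z=22), Sc³⁺ (Z=21), Ca²⁺ (Z=20), K⁺ (Z=19), Cl⁻ (Z=17). The strongest nuclear pull (V⁵⁺) gives the smallest ion.
Placing each against Sc³⁺: smaller — V⁵⁺, Ti⁴⁺; larger — Ca²⁺, K⁺, Cl⁻. So 3 are larger.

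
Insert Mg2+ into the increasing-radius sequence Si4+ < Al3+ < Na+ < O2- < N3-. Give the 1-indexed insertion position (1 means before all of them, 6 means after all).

3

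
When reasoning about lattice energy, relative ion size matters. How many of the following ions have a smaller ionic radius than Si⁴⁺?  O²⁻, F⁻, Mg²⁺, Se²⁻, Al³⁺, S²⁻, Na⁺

0

First list Z and electron count for each: Si⁴⁺ has 10 e⁻ (Z=14), Al³⁺ has 10 e⁻ (Z=13), Mg²⁺ has 10 e⁻ (Z=12), Na⁺ has 10 e⁻ (Z=11), F⁻ has 10 e⁻ (Z=9), O²⁻ has 10 e⁻ (Z=8), S²⁻ has 18 e⁻ (Z=16), Se²⁻ has 36 e⁻ (Z=34). Si⁴⁺ < Al³⁺ (both 10 e⁻, Z=14>13); Al³⁺ < Mg²⁺ (isoelectronic, higher Z=13 is smaller); Mg²⁺ < Na⁺ (isoelectronic, higher Z=12 is smaller); Na⁺ < F⁻ (isoelectronic, higher Z=11 is smaller); F⁻ < O²⁻ (isoelectronic, higher Z=9 is smaller); O²⁻ < S²⁻ (same group, 1 shell fewer); S²⁻ < Se²⁻ (same group, period 3 vs 4).
Placing each against Si⁴⁺: smaller — none; larger — Al³⁺, Mg²⁺, Na⁺, F⁻, O²⁻, S²⁻, Se²⁻. That's 0.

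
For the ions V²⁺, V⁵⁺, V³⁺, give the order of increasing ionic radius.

V⁵⁺ < V³⁺ < V²⁺

These are all V ions. Removing more electrons (higher positive charge) pulls the remaining electrons in closer, so V⁵⁺ is smallest and V²⁺ is largest.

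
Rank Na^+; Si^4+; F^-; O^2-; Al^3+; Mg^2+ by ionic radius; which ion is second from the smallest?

Al^3+

Each ion has 10 electrons. The ranking follows nuclear charge in reverse — greater Z gives a smaller radius. Si^4+ (Z=14), Al^3+ (Z=13), Mg^2+ (Z=12), Na^+ (Z=11), F^- (Z=9), O^2- (Z=8).
Ordering: Si^4+ < Al^3+ < Mg^2+ < Na^+ < F^- < O^2-. The second smallest is Al^3+.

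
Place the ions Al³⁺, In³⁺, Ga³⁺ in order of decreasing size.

In³⁺ > Ga³⁺ > Al³⁺

These ions sit in one column with identical charge. Each step down the periodic table adds a principal shell, increasing the radius.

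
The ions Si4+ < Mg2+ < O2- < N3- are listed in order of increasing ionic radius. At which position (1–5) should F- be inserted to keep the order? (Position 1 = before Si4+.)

Isoelectronic series (10 e⁻ each). Size is set by nuclear charge: more protons means a smaller ion. Si4+ (Z=14), Mg2+ (Z=12), F- (Z=9), O2- (Z=8), N3- (Z=7).
The complete sequence is Si4+ < Mg2+ < F- < O2- < N3-. F- sits at position 3.

3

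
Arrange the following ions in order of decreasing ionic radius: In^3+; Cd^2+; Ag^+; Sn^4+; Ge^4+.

Work out protons and electrons: Ge^4+ has 28 e⁻ (Z=32), Sn^4+ has 46 e⁻ (Z=50), In^3+ has 46 e⁻ (Z=49), Cd^2+ has 46 e⁻ (Z=48), Ag^+ has 46 e⁻ (Z=47). Ge^4+ < Sn^4+ (same group, period 4 vs 5); Sn^4+ < In^3+ (both 46 e⁻, Z=50>49); In^3+ < Cd^2+ (both 46 e⁻, Z=49>48); Cd^2+ < Ag^+ (isoelectronic, higher Z=48 is smaller).

Ag^+ > Cd^2+ > In^3+ > Sn^4+ > Ge^4+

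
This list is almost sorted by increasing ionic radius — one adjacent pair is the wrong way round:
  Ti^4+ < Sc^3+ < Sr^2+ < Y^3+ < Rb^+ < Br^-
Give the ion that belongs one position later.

The pair Sr^2+, Y^3+ is the wrong way round — Y^3+ and Sr^2+ share 36 electrons; the higher nuclear charge on Y (Z=39) contracts it more, so Y^3+ < Sr^2+. All other adjacent pairs agree with periodic trends, so Sr^2+ is the misplaced ion.

Sr^2+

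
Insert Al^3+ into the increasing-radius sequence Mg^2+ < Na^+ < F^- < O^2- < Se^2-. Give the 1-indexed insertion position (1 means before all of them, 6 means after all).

Work out protons and electrons: Al^3+ (Z=13, 10 e⁻), Mg^2+ (Z=12, 10 e⁻), Na^+ (Z=11, 10 e⁻), F^- (Z=9, 10 e⁻), O^2- (Z=8, 10 e⁻), Se^2- (Z=34, 36 e⁻). Al^3+ < Mg^2+ (both 10 e⁻, Z=13>12); Mg^2+ < Na^+ (both 10 e⁻, Z=12>11); Na^+ < F^- (both 10 e⁻, Z=11>9); F^- < O^2- (both 10 e⁻, Z=9>8); O^2- < Se^2- (same group, 2 shells fewer).
Merged order: Al^3+ < Mg^2+ < Na^+ < F^- < O^2- < Se^2- — Al^3+ is number 1.

1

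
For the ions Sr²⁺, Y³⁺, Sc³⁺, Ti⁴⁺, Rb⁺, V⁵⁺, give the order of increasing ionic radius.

V⁵⁺ < Ti⁴⁺ < Sc³⁺ < Y³⁺ < Sr²⁺ < Rb⁺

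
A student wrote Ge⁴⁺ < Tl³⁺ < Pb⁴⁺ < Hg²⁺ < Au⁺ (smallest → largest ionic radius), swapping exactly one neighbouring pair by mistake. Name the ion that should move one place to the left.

The pair Tl³⁺, Pb⁴⁺ is the wrong way round — they are isoelectronic (78 e⁻) and Pb has more protons than Tl (82 vs 81), making Pb⁴⁺ smaller. All other adjacent pairs agree with periodic trends, so Pb⁴⁺ is the misplaced ion.

Pb⁴⁺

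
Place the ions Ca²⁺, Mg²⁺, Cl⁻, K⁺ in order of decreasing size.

Electron counts and nuclear charges: Mg²⁺ has 10 e⁻ (Z=12), Ca²⁺ has 18 e⁻ (Z=20), K⁺ has 18 e⁻ (Z=19), Cl⁻ has 18 e⁻ (Z=17). Mg²⁺ < Ca²⁺ (same group, 1 shell fewer); Ca²⁺ < K⁺ (both 18 e⁻, Z=20>19); K⁺ < Cl⁻ (isoelectronic, higher Z=19 is smaller).

Cl⁻ > K⁺ > Ca²⁺ > Mg²⁺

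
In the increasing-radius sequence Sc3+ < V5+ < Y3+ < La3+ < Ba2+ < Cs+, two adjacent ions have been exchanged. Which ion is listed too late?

V5+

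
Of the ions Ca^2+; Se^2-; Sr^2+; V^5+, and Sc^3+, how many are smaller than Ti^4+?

Tabulating Z and e⁻: V^5+ has 18 e⁻ (Z=23), Ti^4+ has 18 e⁻ (Z=22), Sc^3+ has 18 e⁻ (Z=21), Ca^2+ has 18 e⁻ (Z=20), Sr^2+ has 36 e⁻ (Z=38), Se^2- has 36 e⁻ (Z=34). V^5+ < Ti^4+ (both 18 e⁻, Z=23>22); Ti^4+ < Sc^3+ (both 18 e⁻, Z=22>21); Sc^3+ < Ca^2+ (isoelectronic, higher Z=21 is smaller); Ca^2+ < Sr^2+ (same group, 1 shell fewer); Sr^2+ < Se^2- (both 36 e⁻, Z=38>34).
Overall: V^5+ < Ti^4+ < Sc^3+ < Ca^2+ < Sr^2+ < Se^2-. Ti^4+ has 1 below it and 4 above. So 1 is smaller.

1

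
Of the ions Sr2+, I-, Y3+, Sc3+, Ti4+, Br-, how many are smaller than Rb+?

First list Z and electron count for each: Ti4+ has 18 e⁻ (Z=22), Sc3+ has 18 e⁻ (Z=21), Y3+ has 36 e⁻ (Z=39), Sr2+ has 36 e⁻ (Z=38), Rb+ has 36 e⁻ (Z=37), Br- has 36 e⁻ (Z=35), I- has 54 e⁻ (Z=53). Ti4+ < Sc3+ (both 18 e⁻, Z=22>21); Sc3+ < Y3+ (same group, period 4 vs 5); Y3+ < Sr2+ (isoelectronic, higher Z=39 is smaller); Sr2+ < Rb+ (isoelectronic, higher Z=38 is smaller); Rb+ < Br- (isoelectronic, higher Z=37 is smaller); Br- < I- (same group, 1 shell fewer).
Ordering all of them (including Rb+) by radius gives Ti4+ < Sc3+ < Y3+ < Sr2+ < Rb+ < Br- < I-. That's 4.

4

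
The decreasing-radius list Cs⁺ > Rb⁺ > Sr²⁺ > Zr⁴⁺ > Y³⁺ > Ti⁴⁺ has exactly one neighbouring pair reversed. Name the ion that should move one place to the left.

Check each adjacent pair. Zr⁴⁺ and Y³⁺ are reversed: both have 36 electrons but Z(Zr)=40 > Z(Y)=39, so Zr⁴⁺ should be the smaller of the two. No other neighbouring pair contradicts the periodic trends, so Y³⁺ is the ion listed too late.

Y³⁺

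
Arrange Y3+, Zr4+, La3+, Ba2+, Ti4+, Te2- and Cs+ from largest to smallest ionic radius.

Te2- > Cs+ > Ba2+ > La3+ > Y3+ > Zr4+ > Ti4+

Electron counts and nuclear charges: Ti4+: 18 e⁻, Z=22, Zr4+: 36 e⁻, Z=40, Y3+: 36 e⁻, Z=39, La3+: 54 e⁻, Z=57, Ba2+: 54 e⁻, Z=56, Cs+: 54 e⁻, Z=55, Te2-: 54 e⁻, Z=52. Ti4+ < Zr4+ (same group, 1 shell fewer); Zr4+ < Y3+ (isoelectronic, higher Z=40 is smaller); Y3+ < La3+ (same group, 1 shell fewer); La3+ < Ba2+ (isoelectronic, higher Z=57 is smaller); Ba2+ < Cs+ (both 54 e⁻, Z=56>55); Cs+ < Te2- (isoelectronic, higher Z=55 is smaller).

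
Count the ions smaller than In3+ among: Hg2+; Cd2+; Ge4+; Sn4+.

First list Z and electron count for each: Ge4+ (Z=32, 28 e⁻), Sn4+ (Z=50, 46 e⁻), In3+ (Z=49, 46 e⁻), Cd2+ (Z=48, 46 e⁻), Hg2+ (Z=80, 78 e⁻). Ge4+ < Sn4+ (same group, period 4 vs 5); Sn4+ < In3+ (isoelectronic, higher Z=50 is smaller); In3+ < Cd2+ (both 46 e⁻, Z=49>48); Cd2+ < Hg2+ (same group, period 5 vs 6).
Overall: Ge4+ < Sn4+ < In3+ < Cd2+ < Hg2+. In3+ has 2 below it and 2 above. So 2 are smaller.

2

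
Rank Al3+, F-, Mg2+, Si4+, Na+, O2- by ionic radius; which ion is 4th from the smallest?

Na+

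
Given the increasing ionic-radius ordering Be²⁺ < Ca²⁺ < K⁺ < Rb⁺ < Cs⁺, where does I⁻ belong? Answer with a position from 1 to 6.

Electron counts and nuclear charges: Be²⁺: 2 e⁻, Z=4, Ca²⁺: 18 e⁻, Z=20, K⁺: 18 e⁻, Z=19, Rb⁺: 36 e⁻, Z=37, Cs⁺: 54 e⁻, Z=55, I⁻: 54 e⁻, Z=53. Be²⁺ < Ca²⁺ (same group, period 2 vs 4); Ca²⁺ < K⁺ (isoelectronic, higher Z=20 is smaller); K⁺ < Rb⁺ (same group, 1 shell fewer); Rb⁺ < Cs⁺ (same group, 1 shell fewer); Cs⁺ < I⁻ (both 54 e⁻, Z=55>53).
The complete sequence is Be²⁺ < Ca²⁺ < K⁺ < Rb⁺ < Cs⁺ < I⁻. I⁻ sits at position 6.

6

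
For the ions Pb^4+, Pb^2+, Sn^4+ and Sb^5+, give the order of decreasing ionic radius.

Electron counts and nuclear charges: Sb^5+ has 46 e⁻ (Z=51), Sn^4+ has 46 e⁻ (Z=50), Pb^4+ has 78 e⁻ (Z=82), Pb^2+ has 80 e⁻ (Z=82). Sb^5+ < Sn^4+ (both 46 e⁻, Z=51>50); Sn^4+ < Pb^4+ (same group, 1 shell fewer); Pb^4+ < Pb^2+ (same element, +4 vs +2).

Pb^2+ > Pb^4+ > Sn^4+ > Sb^5+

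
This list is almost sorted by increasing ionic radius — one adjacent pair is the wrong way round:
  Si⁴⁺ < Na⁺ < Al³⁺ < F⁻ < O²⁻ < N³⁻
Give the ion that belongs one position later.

The pair Na⁺, Al³⁺ is the wrong way round — both have 10 electrons but Z(Al)=13 > Z(Na)=11, so Al³⁺ should be the smaller of the two. All other adjacent pairs agree with periodic trends, so Na⁺ is the misplaced ion.

Na⁺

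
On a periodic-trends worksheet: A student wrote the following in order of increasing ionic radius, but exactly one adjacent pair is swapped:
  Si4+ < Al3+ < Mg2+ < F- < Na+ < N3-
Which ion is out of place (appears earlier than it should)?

F-

Compare adjacent ions: Na+ and F- share 10 electrons; the higher nuclear charge on Na (Z=11) contracts it more, so Na+ < F- — yet in this increasing list F- sits before Na+. Nothing else is reversed, so F- should move one place to the right.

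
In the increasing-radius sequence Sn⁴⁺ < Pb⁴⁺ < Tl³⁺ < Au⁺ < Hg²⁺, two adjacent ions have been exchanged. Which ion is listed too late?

Hg²⁺

Compare adjacent ions: both have 78 electrons but Z(Hg)=80 > Z(Au)=79, so Hg²⁺ should be the smaller of the two — yet in this increasing list Au⁺ sits before Hg²⁺. Nothing else is reversed, so Hg²⁺ should move one place to the left.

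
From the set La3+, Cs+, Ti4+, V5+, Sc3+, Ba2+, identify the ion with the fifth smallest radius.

Ba2+

First list Z and electron count for each: V5+: 18 e⁻, Z=23, Ti4+: 18 e⁻, Z=22, Sc3+: 18 e⁻, Z=21, La3+: 54 e⁻, Z=57, Ba2+: 54 e⁻, Z=56, Cs+: 54 e⁻, Z=55. V5+ < Ti4+ (both 18 e⁻, Z=23>22); Ti4+ < Sc3+ (both 18 e⁻, Z=22>21); Sc3+ < La3+ (same group, period 4 vs 6); La3+ < Ba2+ (isoelectronic, higher Z=57 is smaller); Ba2+ < Cs+ (isoelectronic, higher Z=56 is smaller).
Full ascending order: V5+ < Ti4+ < Sc3+ < La3+ < Ba2+ < Cs+. Counting from the smallest, position 5 is Ba2+.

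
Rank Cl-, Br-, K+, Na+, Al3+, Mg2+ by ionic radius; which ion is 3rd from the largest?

K+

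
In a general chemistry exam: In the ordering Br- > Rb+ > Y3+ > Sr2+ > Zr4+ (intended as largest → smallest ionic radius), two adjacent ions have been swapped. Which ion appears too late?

The pair Y3+, Sr2+ is the wrong way round — both have 36 electrons but Z(Y)=39 > Z(Sr)=38, so Y3+ should be the smaller of the two. All other adjacent pairs agree with periodic trends, so Sr2+ is the misplaced ion.

Sr2+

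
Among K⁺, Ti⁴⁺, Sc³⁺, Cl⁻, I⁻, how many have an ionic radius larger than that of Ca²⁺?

3

Ti⁴⁺: 18 e⁻, Z=22, Sc³⁺: 18 e⁻, Z=21, Ca²⁺: 18 e⁻, Z=20, K⁺: 18 e⁻, Z=19, Cl⁻: 18 e⁻, Z=17, I⁻: 54 e⁻, Z=53. Ti⁴⁺ < Sc³⁺ (both 18 e⁻, Z=22>21); Sc³⁺ < Ca²⁺ (isoelectronic, higher Z=21 is smaller); Ca²⁺ < K⁺ (both 18 e⁻, Z=20>19); K⁺ < Cl⁻ (both 18 e⁻, Z=19>17); Cl⁻ < I⁻ (same group, period 3 vs 5).
Relative to Ca²⁺, the ions that are larger are K⁺, Cl⁻, I⁻. That's 3.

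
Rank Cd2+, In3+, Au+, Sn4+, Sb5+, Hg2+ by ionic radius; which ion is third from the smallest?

Work out protons and electrons: Sb5+ has 46 e⁻ (Z=51), Sn4+ has 46 e⁻ (Z=50), In3+ has 46 e⁻ (Z=49), Cd2+ has 46 e⁻ (Z=48), Hg2+ has 78 e⁻ (Z=80), Au+ has 78 e⁻ (Z=79). Sb5+ < Sn4+ (isoelectronic, higher Z=51 is smaller); Sn4+ < In3+ (both 46 e⁻, Z=50>49); In3+ < Cd2+ (both 46 e⁻, Z=49>48); Cd2+ < Hg2+ (same group, period 5 vs 6); Hg2+ < Au+ (isoelectronic, higher Z=80 is smaller).
So the order is Sb5+ < Sn4+ < In3+ < Cd2+ < Hg2+ < Au+; the 3rd-smallest ion is In3+.

In3+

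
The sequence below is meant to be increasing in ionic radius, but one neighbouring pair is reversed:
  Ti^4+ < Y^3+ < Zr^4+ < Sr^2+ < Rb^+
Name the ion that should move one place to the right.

Compare adjacent ions: they are isoelectronic (36 e⁻) and Zr has more protons than Y (40 vs 39), making Zr^4+ smaller — yet in this increasing list Y^3+ sits before Zr^4+. Nothing else is reversed, so Y^3+ should move one place to the right.

Y^3+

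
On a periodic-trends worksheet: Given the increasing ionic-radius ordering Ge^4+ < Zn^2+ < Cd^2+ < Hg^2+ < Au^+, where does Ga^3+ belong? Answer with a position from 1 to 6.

2

Electron counts and nuclear charges: Ge^4+ has 28 e⁻ (Z=32), Ga^3+ has 28 e⁻ (Z=31), Zn^2+ has 28 e⁻ (Z=30), Cd^2+ has 46 e⁻ (Z=48), Hg^2+ has 78 e⁻ (Z=80), Au^+ has 78 e⁻ (Z=79). Ge^4+ < Ga^3+ (both 28 e⁻, Z=32>31); Ga^3+ < Zn^2+ (both 28 e⁻, Z=31>30); Zn^2+ < Cd^2+ (same group, period 4 vs 5); Cd^2+ < Hg^2+ (same group, 1 shell fewer); Hg^2+ < Au^+ (both 78 e⁻, Z=80>79).
Putting Ga^3+ in gives Ge^4+ < Ga^3+ < Zn^2+ < Cd^2+ < Hg^2+ < Au^+; it lands at slot 2.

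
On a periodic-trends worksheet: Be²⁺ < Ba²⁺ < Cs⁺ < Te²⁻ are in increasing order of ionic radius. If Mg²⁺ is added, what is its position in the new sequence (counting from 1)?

Be²⁺ (Z=4, 2 e⁻), Mg²⁺ (Z=12, 10 e⁻), Ba²⁺ (Z=56, 54 e⁻), Cs⁺ (Z=55, 54 e⁻), Te²⁻ (Z=52, 54 e⁻). Be²⁺ < Mg²⁺ (same group, period 2 vs 3); Mg²⁺ < Ba²⁺ (same group, 3 shells fewer); Ba²⁺ < Cs⁺ (isoelectronic, higher Z=56 is smaller); Cs⁺ < Te²⁻ (both 54 e⁻, Z=55>52).
The complete sequence is Be²⁺ < Mg²⁺ < Ba²⁺ < Cs⁺ < Te²⁻. Mg²⁺ sits at position 2.

2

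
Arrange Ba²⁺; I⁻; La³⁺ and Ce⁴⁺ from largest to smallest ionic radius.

Each ion has 54 electrons. The ranking follows nuclear charge in reverse — greater Z gives a smaller radius. Ce⁴⁺ (Z=58), La³⁺ (Z=57), Ba²⁺ (Z=56), I⁻ (Z=53).

I⁻ > Ba²⁺ > La³⁺ > Ce⁴⁺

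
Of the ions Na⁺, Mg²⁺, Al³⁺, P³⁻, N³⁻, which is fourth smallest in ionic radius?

Work out protons and electrons: Al³⁺: 10 e⁻, Z=13, Mg²⁺: 10 e⁻, Z=12, Na⁺: 10 e⁻, Z=11, N³⁻: 10 e⁻, Z=7, P³⁻: 18 e⁻, Z=15. Al³⁺ < Mg²⁺ (both 10 e⁻, Z=13>12); Mg²⁺ < Na⁺ (both 10 e⁻, Z=12>11); Na⁺ < N³⁻ (both 10 e⁻, Z=11>7); N³⁻ < P³⁻ (same group, 1 shell fewer).
Full ascending order: Al³⁺ < Mg²⁺ < Na⁺ < N³⁻ < P³⁻. Counting from the smallest, position 4 is N³⁻.

N³⁻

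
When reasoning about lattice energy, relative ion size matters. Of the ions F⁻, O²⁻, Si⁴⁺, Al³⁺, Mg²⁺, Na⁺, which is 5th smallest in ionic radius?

F⁻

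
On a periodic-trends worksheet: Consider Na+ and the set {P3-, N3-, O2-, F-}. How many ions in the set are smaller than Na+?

0

Work out protons and electrons: Na+ has 10 e⁻ (Z=11), F- has 10 e⁻ (Z=9), O2- has 10 e⁻ (Z=8), N3- has 10 e⁻ (Z=7), P3- has 18 e⁻ (Z=15). Na+ < F- (both 10 e⁻, Z=11>9); F- < O2- (isoelectronic, higher Z=9 is smaller); O2- < N3- (both 10 e⁻, Z=8>7); N3- < P3- (same group, period 2 vs 3).
Placing each against Na+: smaller — none; larger — F-, O2-, N3-, P3-. That's 0.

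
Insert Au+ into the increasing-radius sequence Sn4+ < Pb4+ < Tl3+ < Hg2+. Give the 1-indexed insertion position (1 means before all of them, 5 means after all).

Sn4+ has 46 e⁻ (Z=50), Pb4+ has 78 e⁻ (Z=82), Tl3+ has 78 e⁻ (Z=81), Hg2+ has 78 e⁻ (Z=80), Au+ has 78 e⁻ (Z=79). Sn4+ < Pb4+ (same group, period 5 vs 6); Pb4+ < Tl3+ (both 78 e⁻, Z=82>81); Tl3+ < Hg2+ (both 78 e⁻, Z=81>80); Hg2+ < Au+ (both 78 e⁻, Z=80>79).
Merged order: Sn4+ < Pb4+ < Tl3+ < Hg2+ < Au+ — Au+ is number 5.

5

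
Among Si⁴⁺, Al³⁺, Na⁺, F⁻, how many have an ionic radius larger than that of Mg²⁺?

Each ion has 10 electrons. The ranking follows nuclear charge in reverse — greater Z gives a smaller radius. Si⁴⁺ (Z=14), Al³⁺ (Z=13), Mg²⁺ (Z=12), Na⁺ (Z=11), F⁻ (Z=9).
Placing each against Mg²⁺: smaller — Si⁴⁺, Al³⁺; larger — Na⁺, F⁻. So 2 are larger.

2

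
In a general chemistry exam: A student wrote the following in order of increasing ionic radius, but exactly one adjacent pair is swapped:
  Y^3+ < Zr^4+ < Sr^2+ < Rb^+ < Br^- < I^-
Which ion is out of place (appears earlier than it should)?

Y^3+

Check each adjacent pair. Y^3+ and Zr^4+ are reversed: Zr^4+ and Y^3+ share 36 electrons; the higher nuclear charge on Zr (Z=40) contracts it more, so Zr^4+ < Y^3+. No other neighbouring pair contradicts the periodic trends, so Y^3+ is the ion listed too early.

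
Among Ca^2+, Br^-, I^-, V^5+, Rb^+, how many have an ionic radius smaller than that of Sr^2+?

2

V^5+: 18 e⁻, Z=23, Ca^2+: 18 e⁻, Z=20, Sr^2+: 36 e⁻, Z=38, Rb^+: 36 e⁻, Z=37, Br^-: 36 e⁻, Z=35, I^-: 54 e⁻, Z=53. V^5+ < Ca^2+ (isoelectronic, higher Z=23 is smaller); Ca^2+ < Sr^2+ (same group, period 4 vs 5); Sr^2+ < Rb^+ (both 36 e⁻, Z=38>37); Rb^+ < Br^- (both 36 e⁻, Z=37>35); Br^- < I^- (same group, period 4 vs 5).
Ordering all of them (including Sr^2+) by radius gives V^5+ < Ca^2+ < Sr^2+ < Rb^+ < Br^- < I^-. So 2 are smaller.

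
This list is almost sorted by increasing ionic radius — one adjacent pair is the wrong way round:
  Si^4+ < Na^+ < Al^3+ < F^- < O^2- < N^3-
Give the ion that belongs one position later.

The pair Na^+, Al^3+ is the wrong way round — both have 10 electrons but Z(Al)=13 > Z(Na)=11, so Al^3+ should be the smaller of the two. All other adjacent pairs agree with periodic trends, so Na^+ is the misplaced ion.

Na^+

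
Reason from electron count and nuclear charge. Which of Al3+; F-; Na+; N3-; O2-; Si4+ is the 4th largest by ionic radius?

Na+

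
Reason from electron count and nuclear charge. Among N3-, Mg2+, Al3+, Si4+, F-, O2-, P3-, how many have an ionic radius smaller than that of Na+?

Work out protons and electrons: Si4+: 10 e⁻, Z=14, Al3+: 10 e⁻, Z=13, Mg2+: 10 e⁻, Z=12, Na+: 10 e⁻, Z=11, F-: 10 e⁻, Z=9, O2-: 10 e⁻, Z=8, N3-: 10 e⁻, Z=7, P3-: 18 e⁻, Z=15. Si4+ < Al3+ (isoelectronic, higher Z=14 is smaller); Al3+ < Mg2+ (both 10 e⁻, Z=13>12); Mg2+ < Na+ (isoelectronic, higher Z=12 is smaller); Na+ < F- (isoelectronic, higher Z=11 is smaller); F- < O2- (isoelectronic, higher Z=9 is smaller); O2- < N3- (both 10 e⁻, Z=8>7); N3- < P3- (same group, 1 shell fewer).
Relative to Na+, the ions that are smaller are Si4+, Al3+, Mg2+. Count: 3.

3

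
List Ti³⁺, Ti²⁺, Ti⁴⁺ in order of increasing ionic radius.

Ti⁴⁺ < Ti³⁺ < Ti²⁺

Same element, different charge: the more highly charged cation has fewer electrons and a greater effective nuclear charge per electron, making Ti⁴⁺ the smallest.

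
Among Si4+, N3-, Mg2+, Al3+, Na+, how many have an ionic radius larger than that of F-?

Each ion has 10 electrons. The ranking follows nuclear charge in reverse — greater Z gives a smaller radius. Si4+ (Z=14), Al3+ (Z=13), Mg2+ (Z=12), Na+ (Z=11), F- (Z=9), N3- (Z=7).
Placing each against F-: smaller — Si4+, Al3+, Mg2+, Na+; larger — N3-. That's 1.

1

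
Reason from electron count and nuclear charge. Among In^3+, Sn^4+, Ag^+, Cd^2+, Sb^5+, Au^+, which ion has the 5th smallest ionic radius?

Tabulating Z and e⁻: Sb^5+ (Z=51, 46 e⁻), Sn^4+ (Z=50, 46 e⁻), In^3+ (Z=49, 46 e⁻), Cd^2+ (Z=48, 46 e⁻), Ag^+ (Z=47, 46 e⁻), Au^+ (Z=79, 78 e⁻). Sb^5+ < Sn^4+ (isoelectronic, higher Z=51 is smaller); Sn^4+ < In^3+ (isoelectronic, higher Z=50 is smaller); In^3+ < Cd^2+ (both 46 e⁻, Z=49>48); Cd^2+ < Ag^+ (both 46 e⁻, Z=48>47); Ag^+ < Au^+ (same group, period 5 vs 6).
Full ascending order: Sb^5+ < Sn^4+ < In^3+ < Cd^2+ < Ag^+ < Au^+. Counting from the smallest, position 5 is Ag^+.

Ag^+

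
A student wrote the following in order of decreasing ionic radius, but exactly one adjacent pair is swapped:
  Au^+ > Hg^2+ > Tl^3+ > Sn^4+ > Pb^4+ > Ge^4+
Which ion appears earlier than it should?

Sn^4+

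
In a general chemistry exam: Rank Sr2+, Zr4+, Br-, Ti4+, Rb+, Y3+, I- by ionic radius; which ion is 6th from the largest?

Zr4+

Tabulating Z and e⁻: Ti4+: 18 e⁻, Z=22, Zr4+: 36 e⁻, Z=40, Y3+: 36 e⁻, Z=39, Sr2+: 36 e⁻, Z=38, Rb+: 36 e⁻, Z=37, Br-: 36 e⁻, Z=35, I-: 54 e⁻, Z=53. Ti4+ < Zr4+ (same group, period 4 vs 5); Zr4+ < Y3+ (isoelectronic, higher Z=40 is smaller); Y3+ < Sr2+ (isoelectronic, higher Z=39 is smaller); Sr2+ < Rb+ (both 36 e⁻, Z=38>37); Rb+ < Br- (isoelectronic, higher Z=37 is smaller); Br- < I- (same group, period 4 vs 5).
So the order is Ti4+ < Zr4+ < Y3+ < Sr2+ < Rb+ < Br- < I-; the 6th-largest ion is Zr4+.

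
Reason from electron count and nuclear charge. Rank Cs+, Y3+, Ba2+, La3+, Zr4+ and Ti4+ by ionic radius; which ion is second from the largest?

Ba2+

Ti4+ has 18 e⁻ (Z=22), Zr4+ has 36 e⁻ (Z=40), Y3+ has 36 e⁻ (Z=39), La3+ has 54 e⁻ (Z=57), Ba2+ has 54 e⁻ (Z=56), Cs+ has 54 e⁻ (Z=55). Ti4+ < Zr4+ (same group, 1 shell fewer); Zr4+ < Y3+ (both 36 e⁻, Z=40>39); Y3+ < La3+ (same group, 1 shell fewer); La3+ < Ba2+ (isoelectronic, higher Z=57 is smaller); Ba2+ < Cs+ (isoelectronic, higher Z=56 is smaller).
Full ascending order: Ti4+ < Zr4+ < Y3+ < La3+ < Ba2+ < Cs+. Counting from the largest, position 2 is Ba2+.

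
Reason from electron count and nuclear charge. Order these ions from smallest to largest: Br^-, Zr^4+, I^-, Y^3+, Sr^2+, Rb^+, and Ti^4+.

Ti^4+ < Zr^4+ < Y^3+ < Sr^2+ < Rb^+ < Br^- < I^-

Work out protons and electrons: Ti^4+ has 18 e⁻ (Z=22), Zr^4+ has 36 e⁻ (Z=40), Y^3+ has 36 e⁻ (Z=39), Sr^2+ has 36 e⁻ (Z=38), Rb^+ has 36 e⁻ (Z=37), Br^- has 36 e⁻ (Z=35), I^- has 54 e⁻ (Z=53). Ti^4+ < Zr^4+ (same group, 1 shell fewer); Zr^4+ < Y^3+ (isoelectronic, higher Z=40 is smaller); Y^3+ < Sr^2+ (isoelectronic, higher Z=39 is smaller); Sr^2+ < Rb^+ (both 36 e⁻, Z=38>37); Rb^+ < Br^- (isoelectronic, higher Z=37 is smaller); Br^- < I^- (same group, period 4 vs 5).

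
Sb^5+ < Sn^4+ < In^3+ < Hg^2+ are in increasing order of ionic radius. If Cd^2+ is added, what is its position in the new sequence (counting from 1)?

Tabulating Z and e⁻: Sb^5+: 46 e⁻, Z=51, Sn^4+: 46 e⁻, Z=50, In^3+: 46 e⁻, Z=49, Cd^2+: 46 e⁻, Z=48, Hg^2+: 78 e⁻, Z=80. Sb^5+ < Sn^4+ (both 46 e⁻, Z=51>50); Sn^4+ < In^3+ (both 46 e⁻, Z=50>49); In^3+ < Cd^2+ (both 46 e⁻, Z=49>48); Cd^2+ < Hg^2+ (same group, period 5 vs 6).
With Cd^2+ included the full order is Sb^5+ < Sn^4+ < In^3+ < Cd^2+ < Hg^2+, so it takes position 4.

4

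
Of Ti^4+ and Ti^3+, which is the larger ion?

Ti^3+

These are all Ti ions. Removing more electrons (higher positive charge) pulls the remaining electrons in closer, so Ti^4+ is smallest and Ti^3+ is largest.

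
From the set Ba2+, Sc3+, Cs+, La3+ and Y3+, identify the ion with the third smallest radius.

La3+

Sc3+ (Z=21, 18 e⁻), Y3+ (Z=39, 36 e⁻), La3+ (Z=57, 54 e⁻), Ba2+ (Z=56, 54 e⁻), Cs+ (Z=55, 54 e⁻). Sc3+ < Y3+ (same group, 1 shell fewer); Y3+ < La3+ (same group, period 5 vs 6); La3+ < Ba2+ (isoelectronic, higher Z=57 is smaller); Ba2+ < Cs+ (isoelectronic, higher Z=56 is smaller).
That gives Sc3+ < Y3+ < La3+ < Ba2+ < Cs+. From the smallest end, number 3 is La3+.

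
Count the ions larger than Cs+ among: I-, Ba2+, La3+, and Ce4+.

All of these have 54 electrons (isoelectronic). With the same electron cloud, the ion with the most protons pulls it in tightest. Nuclear charges: Ce4+ (Z=58), La3+ (Z=57), Ba2+ (Z=56), Cs+ (Z=55), I- (Z=53). Highest Z is smallest.
Ordering all of them (including Cs+) by radius gives Ce4+ < La3+ < Ba2+ < Cs+ < I-. So 1 is larger.

1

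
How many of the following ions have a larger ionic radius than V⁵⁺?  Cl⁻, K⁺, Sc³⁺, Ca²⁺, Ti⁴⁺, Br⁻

Tabulating Z and e⁻: V⁵⁺ has 18 e⁻ (Z=23), Ti⁴⁺ has 18 e⁻ (Z=22), Sc³⁺ has 18 e⁻ (Z=21), Ca²⁺ has 18 e⁻ (Z=20), K⁺ has 18 e⁻ (Z=19), Cl⁻ has 18 e⁻ (Z=17), Br⁻ has 36 e⁻ (Z=35). V⁵⁺ < Ti⁴⁺ (both 18 e⁻, Z=23>22); Ti⁴⁺ < Sc³⁺ (isoelectronic, higher Z=22 is smaller); Sc³⁺ < Ca²⁺ (both 18 e⁻, Z=21>20); Ca²⁺ < K⁺ (isoelectronic, higher Z=20 is smaller); K⁺ < Cl⁻ (isoelectronic, higher Z=19 is smaller); Cl⁻ < Br⁻ (same group, 1 shell fewer).
Placing each against V⁵⁺: smaller — none; larger — Ti⁴⁺, Sc³⁺, Ca²⁺, K⁺, Cl⁻, Br⁻. Count: 6.

6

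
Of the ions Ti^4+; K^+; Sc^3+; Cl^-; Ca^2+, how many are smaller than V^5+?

0

Each ion has 18 electrons. The ranking follows nuclear charge in reverse — greater Z gives a smaller radius. V^5+ (Z=23), Ti^4+ (Z=22), Sc^3+ (Z=21), Ca^2+ (Z=20), K^+ (Z=19), Cl^- (Z=17).
Relative to V^5+, the ions that are smaller are none. So 0 are smaller.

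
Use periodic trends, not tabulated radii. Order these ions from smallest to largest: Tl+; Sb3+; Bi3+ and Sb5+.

Sb5+ < Sb3+ < Bi3+ < Tl+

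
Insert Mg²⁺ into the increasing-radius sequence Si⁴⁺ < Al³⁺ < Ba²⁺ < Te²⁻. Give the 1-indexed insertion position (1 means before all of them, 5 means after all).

Si⁴⁺ (Z=14, 10 e⁻), Al³⁺ (Z=13, 10 e⁻), Mg²⁺ (Z=12, 10 e⁻), Ba²⁺ (Z=56, 54 e⁻), Te²⁻ (Z=52, 54 e⁻). Si⁴⁺ < Al³⁺ (both 10 e⁻, Z=14>13); Al³⁺ < Mg²⁺ (both 10 e⁻, Z=13>12); Mg²⁺ < Ba²⁺ (same group, period 3 vs 6); Ba²⁺ < Te²⁻ (both 54 e⁻, Z=56>52).
The complete sequence is Si⁴⁺ < Al³⁺ < Mg²⁺ < Ba²⁺ < Te²⁻. Mg²⁺ sits at position 3.

3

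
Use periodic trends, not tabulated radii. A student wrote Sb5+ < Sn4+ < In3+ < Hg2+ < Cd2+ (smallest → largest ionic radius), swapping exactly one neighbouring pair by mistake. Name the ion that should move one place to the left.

Cd2+

Compare adjacent ions: same group and charge — period 5 sits above period 6, so Cd2+ is smaller — yet in this increasing list Hg2+ sits before Cd2+. Nothing else is reversed, so Cd2+ should move one place to the left.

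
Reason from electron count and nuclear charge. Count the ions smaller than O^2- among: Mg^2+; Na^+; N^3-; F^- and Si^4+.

4

Isoelectronic series (10 e⁻ each). Size is set by nuclear charge: more protons means a smaller ion. Si^4+ (Z=14), Mg^2+ (Z=12), Na^+ (Z=11), F^- (Z=9), O^2- (Z=8), N^3- (Z=7).
Ordering all of them (including O^2-) by radius gives Si^4+ < Mg^2+ < Na^+ < F^- < O^2- < N^3-. Count: 4.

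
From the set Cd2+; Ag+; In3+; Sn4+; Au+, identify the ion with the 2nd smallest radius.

Sn4+ has 46 e⁻ (Z=50), In3+ has 46 e⁻ (Z=49), Cd2+ has 46 e⁻ (Z=48), Ag+ has 46 e⁻ (Z=47), Au+ has 78 e⁻ (Z=79). Sn4+ < In3+ (both 46 e⁻, Z=50>49); In3+ < Cd2+ (both 46 e⁻, Z=49>48); Cd2+ < Ag+ (isoelectronic, higher Z=48 is smaller); Ag+ < Au+ (same group, 1 shell fewer).
Full ascending order: Sn4+ < In3+ < Cd2+ < Ag+ < Au+. Counting from the smallest, position 2 is In3+.

In3+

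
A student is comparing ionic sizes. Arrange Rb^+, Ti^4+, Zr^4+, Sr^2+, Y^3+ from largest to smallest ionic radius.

Rb^+ > Sr^2+ > Y^3+ > Zr^4+ > Ti^4+

Electron counts and nuclear charges: Ti^4+: 18 e⁻, Z=22, Zr^4+: 36 e⁻, Z=40, Y^3+: 36 e⁻, Z=39, Sr^2+: 36 e⁻, Z=38, Rb^+: 36 e⁻, Z=37. Ti^4+ < Zr^4+ (same group, 1 shell fewer); Zr^4+ < Y^3+ (both 36 e⁻, Z=40>39); Y^3+ < Sr^2+ (both 36 e⁻, Z=39>38); Sr^2+ < Rb^+ (isoelectronic, higher Z=38 is smaller).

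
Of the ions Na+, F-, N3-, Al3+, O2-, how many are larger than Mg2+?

4

Each ion has 10 electrons. The ranking follows nuclear charge in reverse — greater Z gives a smaller radius. Al3+ (Z=13), Mg2+ (Z=12), Na+ (Z=11), F- (Z=9), O2- (Z=8), N3- (Z=7).
Relative to Mg2+, the ions that are larger are Na+, F-, O2-, N3-. So 4 are larger.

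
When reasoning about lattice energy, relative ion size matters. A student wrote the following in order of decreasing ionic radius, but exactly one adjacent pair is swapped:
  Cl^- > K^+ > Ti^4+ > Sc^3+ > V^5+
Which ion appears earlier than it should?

Compare adjacent ions: Ti^4+ and Sc^3+ share 18 electrons; the higher nuclear charge on Ti (Z=22) contracts it more, so Ti^4+ < Sc^3+ — yet in this decreasing list Ti^4+ sits before Sc^3+. Nothing else is reversed, so Ti^4+ should move one place to the right.

Ti^4+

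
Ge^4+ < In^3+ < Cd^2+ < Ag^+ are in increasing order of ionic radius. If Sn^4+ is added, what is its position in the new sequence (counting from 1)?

First list Z and electron count for each: Ge^4+: 28 e⁻, Z=32, Sn^4+: 46 e⁻, Z=50, In^3+: 46 e⁻, Z=49, Cd^2+: 46 e⁻, Z=48, Ag^+: 46 e⁻, Z=47. Ge^4+ < Sn^4+ (same group, period 4 vs 5); Sn^4+ < In^3+ (both 46 e⁻, Z=50>49); In^3+ < Cd^2+ (both 46 e⁻, Z=49>48); Cd^2+ < Ag^+ (isoelectronic, higher Z=48 is smaller).
Putting Sn^4+ in gives Ge^4+ < Sn^4+ < In^3+ < Cd^2+ < Ag^+; it lands at slot 2.

2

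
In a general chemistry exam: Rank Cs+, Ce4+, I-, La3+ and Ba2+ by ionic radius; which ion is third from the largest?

These species are isoelectronic with 54 electrons. The only difference is the number of protons: Ce4+ (Z=58), La3+ (Z=57), Ba2+ (Z=56), Cs+ (Z=55), I- (Z=53). The strongest nuclear pull (Ce4+) gives the smallest ion.
So the order is Ce4+ < La3+ < Ba2+ < Cs+ < I-; the 3rd-largest ion is Ba2+.

Ba2+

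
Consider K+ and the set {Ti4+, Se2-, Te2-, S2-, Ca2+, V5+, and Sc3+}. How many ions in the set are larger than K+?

3

Tabulating Z and e⁻: V5+ has 18 e⁻ (Z=23), Ti4+ has 18 e⁻ (Z=22), Sc3+ has 18 e⁻ (Z=21), Ca2+ has 18 e⁻ (Z=20), K+ has 18 e⁻ (Z=19), S2- has 18 e⁻ (Z=16), Se2- has 36 e⁻ (Z=34), Te2- has 54 e⁻ (Z=52). V5+ < Ti4+ (both 18 e⁻, Z=23>22); Ti4+ < Sc3+ (both 18 e⁻, Z=22>21); Sc3+ < Ca2+ (both 18 e⁻, Z=21>20); Ca2+ < K+ (both 18 e⁻, Z=20>19); K+ < S2- (isoelectronic, higher Z=19 is smaller); S2- < Se2- (same group, 1 shell fewer); Se2- < Te2- (same group, 1 shell fewer).
Placing each against K+: smaller — V5+, Ti4+, Sc3+, Ca2+; larger — S2-, Se2-, Te2-. Count: 3.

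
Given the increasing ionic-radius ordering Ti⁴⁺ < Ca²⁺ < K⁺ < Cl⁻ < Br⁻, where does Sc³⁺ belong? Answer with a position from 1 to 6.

Work out protons and electrons: Ti⁴⁺ has 18 e⁻ (Z=22), Sc³⁺ has 18 e⁻ (Z=21), Ca²⁺ has 18 e⁻ (Z=20), K⁺ has 18 e⁻ (Z=19), Cl⁻ has 18 e⁻ (Z=17), Br⁻ has 36 e⁻ (Z=35). Ti⁴⁺ < Sc³⁺ (both 18 e⁻, Z=22>21); Sc³⁺ < Ca²⁺ (isoelectronic, higher Z=21 is smaller); Ca²⁺ < K⁺ (both 18 e⁻, Z=20>19); K⁺ < Cl⁻ (both 18 e⁻, Z=19>17); Cl⁻ < Br⁻ (same group, 1 shell fewer).
Putting Sc³⁺ in gives Ti⁴⁺ < Sc³⁺ < Ca²⁺ < K⁺ < Cl⁻ < Br⁻; it lands at slot 2.

2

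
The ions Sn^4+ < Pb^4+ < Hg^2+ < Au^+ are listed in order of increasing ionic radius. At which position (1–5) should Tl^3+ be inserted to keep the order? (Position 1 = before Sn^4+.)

3

First list Z and electron count for each: Sn^4+ (Z=50, 46 e⁻), Pb^4+ (Z=82, 78 e⁻), Tl^3+ (Z=81, 78 e⁻), Hg^2+ (Z=80, 78 e⁻), Au^+ (Z=79, 78 e⁻). Sn^4+ < Pb^4+ (same group, 1 shell fewer); Pb^4+ < Tl^3+ (both 78 e⁻, Z=82>81); Tl^3+ < Hg^2+ (both 78 e⁻, Z=81>80); Hg^2+ < Au^+ (isoelectronic, higher Z=80 is smaller).
The complete sequence is Sn^4+ < Pb^4+ < Tl^3+ < Hg^2+ < Au^+. Tl^3+ sits at position 3.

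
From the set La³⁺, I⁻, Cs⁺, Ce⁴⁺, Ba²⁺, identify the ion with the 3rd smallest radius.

These species are isoelectronic with 54 electrons. The only difference is the number of protons: Ce⁴⁺ (Z=58), La³⁺ (Z=57), Ba²⁺ (Z=56), Cs⁺ (Z=55), I⁻ (Z=53). The strongest nuclear pull (Ce⁴⁺) gives the smallest ion.
That gives Ce⁴⁺ < La³⁺ < Ba²⁺ < Cs⁺ < I⁻. From the smallest end, number 3 is Ba²⁺.

Ba²⁺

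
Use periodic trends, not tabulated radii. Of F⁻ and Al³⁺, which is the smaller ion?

Al³⁺

These species are isoelectronic with 10 electrons. The only difference is the number of protons: Al³⁺ (Z=13), F⁻ (Z=9). The strongest nuclear pull (Al³⁺) gives the smallest ion.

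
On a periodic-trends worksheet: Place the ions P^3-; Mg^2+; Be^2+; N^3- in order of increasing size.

Be^2+ < Mg^2+ < N^3- < P^3-

Electron counts and nuclear charges: Be^2+: 2 e⁻, Z=4, Mg^2+: 10 e⁻, Z=12, N^3-: 10 e⁻, Z=7, P^3-: 18 e⁻, Z=15. Be^2+ < Mg^2+ (same group, 1 shell fewer); Mg^2+ < N^3- (isoelectronic, higher Z=12 is smaller); N^3- < P^3- (same group, period 2 vs 3).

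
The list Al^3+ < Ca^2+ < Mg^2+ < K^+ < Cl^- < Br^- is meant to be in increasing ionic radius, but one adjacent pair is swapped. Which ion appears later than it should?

Check each adjacent pair. Ca^2+ and Mg^2+ are reversed: both in group 2 with the same charge; Mg^2+ (period 3) has the smaller radius. No other neighbouring pair contradicts the periodic trends, so Mg^2+ is the ion listed too late.

Mg^2+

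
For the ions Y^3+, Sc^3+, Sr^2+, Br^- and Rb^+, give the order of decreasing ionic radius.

Br^- > Rb^+ > Sr^2+ > Y^3+ > Sc^3+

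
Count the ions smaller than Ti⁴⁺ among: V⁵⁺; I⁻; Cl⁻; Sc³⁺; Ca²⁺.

Electron counts and nuclear charges: V⁵⁺ has 18 e⁻ (Z=23), Ti⁴⁺ has 18 e⁻ (Z=22), Sc³⁺ has 18 e⁻ (Z=21), Ca²⁺ has 18 e⁻ (Z=20), Cl⁻ has 18 e⁻ (Z=17), I⁻ has 54 e⁻ (Z=53). V⁵⁺ < Ti⁴⁺ (both 18 e⁻, Z=23>22); Ti⁴⁺ < Sc³⁺ (both 18 e⁻, Z=22>21); Sc³⁺ < Ca²⁺ (both 18 e⁻, Z=21>20); Ca²⁺ < Cl⁻ (isoelectronic, higher Z=20 is smaller); Cl⁻ < I⁻ (same group, period 3 vs 5).
Overall: V⁵⁺ < Ti⁴⁺ < Sc³⁺ < Ca²⁺ < Cl⁻ < I⁻. Ti⁴⁺ has 1 below it and 4 above. So 1 is smaller.

1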